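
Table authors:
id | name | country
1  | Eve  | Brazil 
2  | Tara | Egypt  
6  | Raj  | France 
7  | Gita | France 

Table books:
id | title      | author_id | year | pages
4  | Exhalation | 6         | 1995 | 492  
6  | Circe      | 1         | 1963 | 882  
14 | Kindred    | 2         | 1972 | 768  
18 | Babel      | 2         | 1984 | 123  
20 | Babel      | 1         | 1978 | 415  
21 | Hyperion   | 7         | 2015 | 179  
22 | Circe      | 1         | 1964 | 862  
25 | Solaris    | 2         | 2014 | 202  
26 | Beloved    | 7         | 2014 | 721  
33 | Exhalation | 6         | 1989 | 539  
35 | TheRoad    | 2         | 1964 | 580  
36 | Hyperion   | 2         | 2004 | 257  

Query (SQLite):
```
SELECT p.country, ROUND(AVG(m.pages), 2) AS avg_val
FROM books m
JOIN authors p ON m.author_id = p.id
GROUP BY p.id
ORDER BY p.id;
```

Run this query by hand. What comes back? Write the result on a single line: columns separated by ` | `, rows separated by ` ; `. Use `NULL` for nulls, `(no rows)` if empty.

Join each books row to its authors via author_id.
Group joined rows by authors.id; compute ROUND(AVG(m.pages), 2) per group.
  1: ids {6, 20, 22} → ROUND(AVG(m.pages), 2)=719.67
  2: ids {14, 18, 25, 35, 36} → ROUND(AVG(m.pages), 2)=386
  6: ids {4, 33} → ROUND(AVG(m.pages), 2)=515.5
  7: ids {21, 26} → ROUND(AVG(m.pages), 2)=450

Brazil | 719.67 ; Egypt | 386 ; France | 515.5 ; France | 450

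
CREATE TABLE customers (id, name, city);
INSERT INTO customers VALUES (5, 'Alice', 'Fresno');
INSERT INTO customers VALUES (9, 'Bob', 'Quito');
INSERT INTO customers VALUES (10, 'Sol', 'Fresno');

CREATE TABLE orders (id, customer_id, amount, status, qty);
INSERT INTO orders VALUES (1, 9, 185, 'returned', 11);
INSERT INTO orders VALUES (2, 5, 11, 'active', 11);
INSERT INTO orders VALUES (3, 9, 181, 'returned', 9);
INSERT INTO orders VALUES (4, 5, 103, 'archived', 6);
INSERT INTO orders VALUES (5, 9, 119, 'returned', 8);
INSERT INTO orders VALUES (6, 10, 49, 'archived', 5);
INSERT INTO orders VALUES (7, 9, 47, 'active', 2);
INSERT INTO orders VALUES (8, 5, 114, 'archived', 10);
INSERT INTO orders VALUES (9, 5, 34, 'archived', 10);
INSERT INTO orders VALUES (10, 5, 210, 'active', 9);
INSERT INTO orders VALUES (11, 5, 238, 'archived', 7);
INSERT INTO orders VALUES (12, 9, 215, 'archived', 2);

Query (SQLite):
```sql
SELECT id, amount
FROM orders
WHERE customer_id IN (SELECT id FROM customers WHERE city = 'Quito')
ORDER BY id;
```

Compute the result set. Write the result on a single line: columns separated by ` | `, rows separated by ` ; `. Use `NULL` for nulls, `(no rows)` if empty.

Inner query: customers.id where city = 'Quito'.
Outer: keep orders rows whose customer_id is in that set.
Inner query → {9}

1 | 185 ; 3 | 181 ; 5 | 119 ; 7 | 47 ; 12 | 215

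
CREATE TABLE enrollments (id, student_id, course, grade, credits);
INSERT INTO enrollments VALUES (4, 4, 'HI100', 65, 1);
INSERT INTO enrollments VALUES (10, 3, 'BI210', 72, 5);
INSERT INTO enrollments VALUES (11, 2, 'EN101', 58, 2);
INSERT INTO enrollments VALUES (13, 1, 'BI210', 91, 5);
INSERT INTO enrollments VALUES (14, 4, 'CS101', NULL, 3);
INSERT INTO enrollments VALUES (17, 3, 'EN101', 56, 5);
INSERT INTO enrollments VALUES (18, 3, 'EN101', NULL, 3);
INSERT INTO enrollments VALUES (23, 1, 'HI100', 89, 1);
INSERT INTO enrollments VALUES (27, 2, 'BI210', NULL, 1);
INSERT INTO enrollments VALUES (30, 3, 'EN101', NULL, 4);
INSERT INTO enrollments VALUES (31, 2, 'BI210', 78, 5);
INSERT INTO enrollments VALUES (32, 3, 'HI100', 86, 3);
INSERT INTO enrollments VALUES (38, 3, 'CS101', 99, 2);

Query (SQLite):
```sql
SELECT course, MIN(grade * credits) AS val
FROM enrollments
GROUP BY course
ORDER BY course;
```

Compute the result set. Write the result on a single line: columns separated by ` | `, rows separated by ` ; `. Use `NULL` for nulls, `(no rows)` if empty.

BI210 | 360 ; CS101 | 198 ; EN101 | 116 ; HI100 | 65

For each row compute grade * credits.
Group by course; take MIN of the expression per group.
  BI210: ids {10, 13, 27, 31} → MIN(grade * credits)=360
  CS101: ids {14, 38} → MIN(grade * credits)=198
  EN101: ids {11, 17, 18, 30} → MIN(grade * credits)=116
  HI100: ids {4, 23, 32} → MIN(grade * credits)=65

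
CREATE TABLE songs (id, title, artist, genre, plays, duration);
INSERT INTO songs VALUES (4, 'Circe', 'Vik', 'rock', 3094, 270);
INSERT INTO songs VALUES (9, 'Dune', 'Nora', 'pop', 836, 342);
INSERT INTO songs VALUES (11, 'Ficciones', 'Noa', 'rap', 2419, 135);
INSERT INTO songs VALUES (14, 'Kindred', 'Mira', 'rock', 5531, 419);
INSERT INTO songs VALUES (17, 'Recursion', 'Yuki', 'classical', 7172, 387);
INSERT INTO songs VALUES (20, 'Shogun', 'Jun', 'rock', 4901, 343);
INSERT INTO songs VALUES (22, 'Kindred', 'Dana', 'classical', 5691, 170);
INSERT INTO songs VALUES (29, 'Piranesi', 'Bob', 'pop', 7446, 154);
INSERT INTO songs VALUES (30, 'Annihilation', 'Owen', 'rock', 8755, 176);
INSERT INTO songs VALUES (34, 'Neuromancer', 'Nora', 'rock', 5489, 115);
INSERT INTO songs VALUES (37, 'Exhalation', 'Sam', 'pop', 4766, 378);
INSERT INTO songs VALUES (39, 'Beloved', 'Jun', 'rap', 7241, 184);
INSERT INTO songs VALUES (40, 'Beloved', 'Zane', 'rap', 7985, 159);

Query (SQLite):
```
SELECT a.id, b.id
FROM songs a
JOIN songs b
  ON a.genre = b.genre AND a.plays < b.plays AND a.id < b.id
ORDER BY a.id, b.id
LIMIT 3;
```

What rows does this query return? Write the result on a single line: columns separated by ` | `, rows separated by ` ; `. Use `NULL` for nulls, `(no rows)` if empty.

Pairs (a,b) with same genre, a.plays < b.plays, a.id < b.id.
genre groups: classical:{17,22} pop:{9,29,37} rap:{11,39,40} rock:{4,14,20,30,34}
Ordered by (a.id, b.id); first 3.

4 | 14 ; 4 | 20 ; 4 | 30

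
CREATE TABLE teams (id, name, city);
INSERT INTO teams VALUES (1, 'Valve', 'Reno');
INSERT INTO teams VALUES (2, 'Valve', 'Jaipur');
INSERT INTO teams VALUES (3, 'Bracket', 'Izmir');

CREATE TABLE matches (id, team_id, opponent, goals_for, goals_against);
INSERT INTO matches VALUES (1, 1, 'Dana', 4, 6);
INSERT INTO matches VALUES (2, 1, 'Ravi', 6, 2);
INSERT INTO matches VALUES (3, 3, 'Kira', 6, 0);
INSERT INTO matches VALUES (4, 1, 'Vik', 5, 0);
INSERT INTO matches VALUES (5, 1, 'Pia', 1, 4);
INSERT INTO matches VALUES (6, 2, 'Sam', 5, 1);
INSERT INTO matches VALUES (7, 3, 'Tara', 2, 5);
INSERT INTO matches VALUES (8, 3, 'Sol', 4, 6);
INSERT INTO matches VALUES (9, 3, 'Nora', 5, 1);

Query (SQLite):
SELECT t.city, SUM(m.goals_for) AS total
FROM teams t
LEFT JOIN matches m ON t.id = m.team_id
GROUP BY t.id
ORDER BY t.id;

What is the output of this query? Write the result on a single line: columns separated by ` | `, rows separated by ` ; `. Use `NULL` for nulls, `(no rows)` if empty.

LEFT JOIN keeps every teams row; unmatched ones get NULL for matches columns.
Group by teams.id and compute SUM(m.goals_for). SUM over an all-NULL group is NULL.
  1: ids {1, 2, 4, 5} → SUM(m.goals_for)=16
  2: ids {6} → SUM(m.goals_for)=5
  3: ids {3, 7, 8, 9} → SUM(m.goals_for)=17

Reno | 16 ; Jaipur | 5 ; Izmir | 17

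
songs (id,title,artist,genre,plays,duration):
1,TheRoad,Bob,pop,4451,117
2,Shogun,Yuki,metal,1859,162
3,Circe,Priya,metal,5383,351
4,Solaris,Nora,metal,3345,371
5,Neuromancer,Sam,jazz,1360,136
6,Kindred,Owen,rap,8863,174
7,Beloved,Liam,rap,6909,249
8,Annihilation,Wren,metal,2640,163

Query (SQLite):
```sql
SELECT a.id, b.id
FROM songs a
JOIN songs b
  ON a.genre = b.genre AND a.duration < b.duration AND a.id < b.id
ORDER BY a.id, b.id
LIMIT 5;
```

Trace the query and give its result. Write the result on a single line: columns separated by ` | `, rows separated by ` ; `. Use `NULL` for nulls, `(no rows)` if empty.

2 | 3 ; 2 | 4 ; 2 | 8 ; 3 | 4 ; 6 | 7

Pairs (a,b) with same genre, a.duration < b.duration, a.id < b.id.
genre groups: jazz:{5} metal:{2,3,4,8} pop:{1} rap:{6,7}
Ordered by (a.id, b.id); first 5.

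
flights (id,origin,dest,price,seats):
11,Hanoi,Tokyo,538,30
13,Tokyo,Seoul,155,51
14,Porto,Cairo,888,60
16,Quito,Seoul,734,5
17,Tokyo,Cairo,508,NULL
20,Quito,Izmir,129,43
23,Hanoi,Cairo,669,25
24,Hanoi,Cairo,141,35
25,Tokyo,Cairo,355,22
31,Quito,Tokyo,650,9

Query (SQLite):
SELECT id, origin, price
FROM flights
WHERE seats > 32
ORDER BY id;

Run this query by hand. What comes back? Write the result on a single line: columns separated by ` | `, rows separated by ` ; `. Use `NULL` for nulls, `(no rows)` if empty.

13 | Tokyo | 155 ; 14 | Porto | 888 ; 20 | Quito | 129 ; 24 | Hanoi | 141

seats > 32: ids {13, 14, 20, 24}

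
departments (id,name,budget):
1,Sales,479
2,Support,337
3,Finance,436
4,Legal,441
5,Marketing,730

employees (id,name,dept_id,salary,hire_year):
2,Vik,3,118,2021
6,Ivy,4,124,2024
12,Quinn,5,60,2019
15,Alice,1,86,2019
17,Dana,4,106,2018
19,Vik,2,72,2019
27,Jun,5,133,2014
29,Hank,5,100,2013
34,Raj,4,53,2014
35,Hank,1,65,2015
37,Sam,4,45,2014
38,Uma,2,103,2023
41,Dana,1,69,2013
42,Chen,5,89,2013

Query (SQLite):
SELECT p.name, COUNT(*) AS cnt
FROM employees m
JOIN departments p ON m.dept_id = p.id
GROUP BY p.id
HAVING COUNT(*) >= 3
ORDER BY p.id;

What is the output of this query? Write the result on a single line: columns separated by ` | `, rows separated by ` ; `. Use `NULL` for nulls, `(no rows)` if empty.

Sales | 3 ; Legal | 4 ; Marketing | 4

Join each employees row to its departments via dept_id.
Group joined rows by departments.id; compute COUNT(*) per group.
HAVING: keep groups with count ≥ 3.
  1: ids {15, 35, 41} → COUNT(*)=3
  2: ids {19, 38} → COUNT(*)=2
  3: ids {2} → COUNT(*)=1
  4: ids {6, 17, 34, 37} → COUNT(*)=4
  5: ids {12, 27, 29, 42} → COUNT(*)=4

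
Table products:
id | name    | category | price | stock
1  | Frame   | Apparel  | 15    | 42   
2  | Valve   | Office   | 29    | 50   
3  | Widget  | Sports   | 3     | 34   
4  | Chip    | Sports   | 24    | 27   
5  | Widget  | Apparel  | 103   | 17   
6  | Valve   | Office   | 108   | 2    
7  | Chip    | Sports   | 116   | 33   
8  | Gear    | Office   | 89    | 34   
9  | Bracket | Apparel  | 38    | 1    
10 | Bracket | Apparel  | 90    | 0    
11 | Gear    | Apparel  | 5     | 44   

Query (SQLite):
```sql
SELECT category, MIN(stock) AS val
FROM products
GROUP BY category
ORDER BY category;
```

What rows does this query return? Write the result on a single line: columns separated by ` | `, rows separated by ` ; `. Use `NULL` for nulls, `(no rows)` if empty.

Partition products by category; compute MIN(stock) within each group.
  Apparel: ids {1, 5, 9, 10, 11} → MIN(stock)=0
  Office: ids {2, 6, 8} → MIN(stock)=2
  Sports: ids {3, 4, 7} → MIN(stock)=27

Apparel | 0 ; Office | 2 ; Sports | 27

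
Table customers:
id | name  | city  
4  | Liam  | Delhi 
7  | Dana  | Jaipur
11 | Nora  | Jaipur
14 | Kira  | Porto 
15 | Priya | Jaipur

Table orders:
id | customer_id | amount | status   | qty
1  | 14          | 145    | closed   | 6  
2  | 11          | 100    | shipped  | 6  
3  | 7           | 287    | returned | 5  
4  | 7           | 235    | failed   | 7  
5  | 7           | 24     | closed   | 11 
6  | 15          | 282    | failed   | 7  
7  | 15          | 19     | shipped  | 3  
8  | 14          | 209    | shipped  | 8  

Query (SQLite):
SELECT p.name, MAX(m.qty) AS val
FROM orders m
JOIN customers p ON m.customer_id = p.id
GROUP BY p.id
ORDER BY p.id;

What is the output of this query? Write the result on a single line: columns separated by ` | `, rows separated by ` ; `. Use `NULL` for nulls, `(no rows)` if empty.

Join each orders row to its customers via customer_id.
Group joined rows by customers.id; compute MAX(m.qty) per group.
  7: ids {3, 4, 5} → MAX(m.qty)=11
  11: ids {2} → MAX(m.qty)=6
  14: ids {1, 8} → MAX(m.qty)=8
  15: ids {6, 7} → MAX(m.qty)=7

Dana | 11 ; Nora | 6 ; Kira | 8 ; Priya | 7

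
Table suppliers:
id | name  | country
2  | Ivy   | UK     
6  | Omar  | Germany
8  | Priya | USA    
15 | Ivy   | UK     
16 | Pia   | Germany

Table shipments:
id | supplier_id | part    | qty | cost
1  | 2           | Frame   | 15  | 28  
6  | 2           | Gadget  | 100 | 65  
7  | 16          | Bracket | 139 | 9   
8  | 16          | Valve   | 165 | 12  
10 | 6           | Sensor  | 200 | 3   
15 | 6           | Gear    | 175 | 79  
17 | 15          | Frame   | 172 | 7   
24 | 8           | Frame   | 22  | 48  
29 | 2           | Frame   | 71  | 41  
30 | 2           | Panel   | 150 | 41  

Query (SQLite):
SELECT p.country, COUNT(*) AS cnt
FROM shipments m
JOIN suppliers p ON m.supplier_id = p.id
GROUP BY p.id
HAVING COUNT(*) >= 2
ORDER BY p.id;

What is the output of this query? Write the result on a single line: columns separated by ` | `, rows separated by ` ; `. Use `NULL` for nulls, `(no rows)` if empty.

Join each shipments row to its suppliers via supplier_id.
Group joined rows by suppliers.id; compute COUNT(*) per group.
HAVING: keep groups with count ≥ 2.
  2: ids {1, 6, 29, 30} → COUNT(*)=4
  6: ids {10, 15} → COUNT(*)=2
  8: ids {24} → COUNT(*)=1
  15: ids {17} → COUNT(*)=1
  16: ids {7, 8} → COUNT(*)=2

UK | 4 ; Germany | 2 ; Germany | 2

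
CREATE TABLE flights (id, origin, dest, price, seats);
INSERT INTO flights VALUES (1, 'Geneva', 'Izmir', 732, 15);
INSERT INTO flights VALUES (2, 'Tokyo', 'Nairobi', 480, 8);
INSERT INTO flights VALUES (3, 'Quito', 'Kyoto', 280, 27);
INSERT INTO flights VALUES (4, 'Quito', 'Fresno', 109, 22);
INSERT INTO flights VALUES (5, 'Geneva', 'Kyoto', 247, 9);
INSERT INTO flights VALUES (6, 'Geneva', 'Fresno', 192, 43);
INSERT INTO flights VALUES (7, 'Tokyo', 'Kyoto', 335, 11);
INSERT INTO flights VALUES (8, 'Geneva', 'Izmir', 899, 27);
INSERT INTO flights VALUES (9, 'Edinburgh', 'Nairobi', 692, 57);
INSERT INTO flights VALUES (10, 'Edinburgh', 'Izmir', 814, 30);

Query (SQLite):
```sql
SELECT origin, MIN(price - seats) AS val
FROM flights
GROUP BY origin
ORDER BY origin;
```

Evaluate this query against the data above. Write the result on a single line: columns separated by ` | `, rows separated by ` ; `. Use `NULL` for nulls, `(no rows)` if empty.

Edinburgh | 635 ; Geneva | 149 ; Quito | 87 ; Tokyo | 324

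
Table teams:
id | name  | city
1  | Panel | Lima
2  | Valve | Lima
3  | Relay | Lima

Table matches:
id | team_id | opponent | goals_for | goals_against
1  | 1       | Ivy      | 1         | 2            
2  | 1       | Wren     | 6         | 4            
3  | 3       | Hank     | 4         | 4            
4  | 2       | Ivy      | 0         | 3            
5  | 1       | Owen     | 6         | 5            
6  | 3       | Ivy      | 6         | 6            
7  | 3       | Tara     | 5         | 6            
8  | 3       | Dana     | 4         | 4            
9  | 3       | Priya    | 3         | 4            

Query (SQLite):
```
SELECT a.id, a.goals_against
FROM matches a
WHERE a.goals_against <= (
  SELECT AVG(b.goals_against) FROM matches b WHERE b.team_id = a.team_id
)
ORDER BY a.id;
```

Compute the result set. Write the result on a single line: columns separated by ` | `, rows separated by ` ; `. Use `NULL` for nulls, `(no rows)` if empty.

1 | 2 ; 3 | 4 ; 4 | 3 ; 8 | 4 ; 9 | 4

For each matches row a, compute AVG(goals_against) over rows sharing a.team_id.
Keep row a if a.goals_against <= that per-group AVG.
  team_id=1: AVG(goals_against) = 3.666667
  team_id=2: AVG(goals_against) = 3.0
  team_id=3: AVG(goals_against) = 4.8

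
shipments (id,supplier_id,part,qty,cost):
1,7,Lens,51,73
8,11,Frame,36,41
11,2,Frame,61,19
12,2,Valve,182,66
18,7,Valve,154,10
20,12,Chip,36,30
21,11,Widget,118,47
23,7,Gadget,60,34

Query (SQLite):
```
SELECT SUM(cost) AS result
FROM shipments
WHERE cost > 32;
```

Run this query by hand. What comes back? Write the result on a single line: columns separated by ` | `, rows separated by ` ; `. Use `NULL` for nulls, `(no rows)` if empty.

261

Rows where cost > 32 → cost values: [73, 41, 66, 47, 34].
SUM of non-NULL values = 261.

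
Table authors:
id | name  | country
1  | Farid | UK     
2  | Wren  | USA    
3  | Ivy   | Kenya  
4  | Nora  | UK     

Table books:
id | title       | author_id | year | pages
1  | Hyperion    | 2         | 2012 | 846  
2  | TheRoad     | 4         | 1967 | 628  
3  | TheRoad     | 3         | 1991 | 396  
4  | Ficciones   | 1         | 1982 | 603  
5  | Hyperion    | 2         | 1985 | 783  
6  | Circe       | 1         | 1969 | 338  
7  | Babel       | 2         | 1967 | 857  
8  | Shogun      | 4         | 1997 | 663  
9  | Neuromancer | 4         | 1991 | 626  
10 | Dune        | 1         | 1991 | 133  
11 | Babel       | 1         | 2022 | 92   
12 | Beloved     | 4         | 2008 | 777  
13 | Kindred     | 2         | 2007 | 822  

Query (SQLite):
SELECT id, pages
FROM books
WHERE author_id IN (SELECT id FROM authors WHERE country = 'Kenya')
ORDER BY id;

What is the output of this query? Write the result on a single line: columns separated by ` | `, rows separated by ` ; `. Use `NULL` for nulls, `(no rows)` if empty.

3 | 396

Inner query: authors.id where country = 'Kenya'.
Outer: keep books rows whose author_id is in that set.
Inner query → {3}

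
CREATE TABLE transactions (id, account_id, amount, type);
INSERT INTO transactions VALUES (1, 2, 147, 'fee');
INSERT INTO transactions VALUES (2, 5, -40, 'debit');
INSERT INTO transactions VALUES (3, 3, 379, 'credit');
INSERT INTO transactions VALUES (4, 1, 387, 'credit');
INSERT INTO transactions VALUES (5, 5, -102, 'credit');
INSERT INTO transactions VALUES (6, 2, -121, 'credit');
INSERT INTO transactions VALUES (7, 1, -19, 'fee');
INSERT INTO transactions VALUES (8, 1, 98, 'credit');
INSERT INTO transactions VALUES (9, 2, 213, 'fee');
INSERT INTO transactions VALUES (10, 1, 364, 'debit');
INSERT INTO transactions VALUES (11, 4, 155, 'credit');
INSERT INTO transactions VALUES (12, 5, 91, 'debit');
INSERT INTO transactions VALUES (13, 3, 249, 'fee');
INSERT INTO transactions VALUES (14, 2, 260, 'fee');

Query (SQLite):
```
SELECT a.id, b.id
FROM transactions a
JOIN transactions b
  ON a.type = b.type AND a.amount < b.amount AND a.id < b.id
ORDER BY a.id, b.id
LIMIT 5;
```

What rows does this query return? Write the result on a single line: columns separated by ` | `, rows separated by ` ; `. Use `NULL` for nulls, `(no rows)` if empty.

Pairs (a,b) with same type, a.amount < b.amount, a.id < b.id.
type groups: credit:{3,4,5,6,8,11} debit:{2,10,12} fee:{1,7,9,13,14}
Ordered by (a.id, b.id); first 5.

1 | 9 ; 1 | 13 ; 1 | 14 ; 2 | 10 ; 2 | 12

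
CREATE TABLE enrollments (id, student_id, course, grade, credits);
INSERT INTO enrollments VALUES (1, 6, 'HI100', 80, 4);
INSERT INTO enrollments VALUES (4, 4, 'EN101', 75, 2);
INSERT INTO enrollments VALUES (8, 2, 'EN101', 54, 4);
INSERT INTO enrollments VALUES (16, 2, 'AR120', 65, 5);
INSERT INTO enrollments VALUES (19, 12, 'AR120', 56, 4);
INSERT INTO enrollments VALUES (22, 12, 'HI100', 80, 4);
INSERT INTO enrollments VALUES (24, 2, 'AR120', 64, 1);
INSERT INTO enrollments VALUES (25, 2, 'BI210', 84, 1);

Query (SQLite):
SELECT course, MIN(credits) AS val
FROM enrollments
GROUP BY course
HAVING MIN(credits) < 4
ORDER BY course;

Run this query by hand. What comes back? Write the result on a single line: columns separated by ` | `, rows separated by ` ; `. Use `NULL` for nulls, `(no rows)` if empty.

AR120 | 1 ; BI210 | 1 ; EN101 | 2

Partition enrollments by course; compute MIN(credits) within each group.
HAVING: keep groups where MIN(credits) < 4.
  AR120: ids {16, 19, 24} → MIN(credits)=1
  BI210: ids {25} → MIN(credits)=1
  EN101: ids {4, 8} → MIN(credits)=2
  HI100: ids {1, 22} → MIN(credits)=4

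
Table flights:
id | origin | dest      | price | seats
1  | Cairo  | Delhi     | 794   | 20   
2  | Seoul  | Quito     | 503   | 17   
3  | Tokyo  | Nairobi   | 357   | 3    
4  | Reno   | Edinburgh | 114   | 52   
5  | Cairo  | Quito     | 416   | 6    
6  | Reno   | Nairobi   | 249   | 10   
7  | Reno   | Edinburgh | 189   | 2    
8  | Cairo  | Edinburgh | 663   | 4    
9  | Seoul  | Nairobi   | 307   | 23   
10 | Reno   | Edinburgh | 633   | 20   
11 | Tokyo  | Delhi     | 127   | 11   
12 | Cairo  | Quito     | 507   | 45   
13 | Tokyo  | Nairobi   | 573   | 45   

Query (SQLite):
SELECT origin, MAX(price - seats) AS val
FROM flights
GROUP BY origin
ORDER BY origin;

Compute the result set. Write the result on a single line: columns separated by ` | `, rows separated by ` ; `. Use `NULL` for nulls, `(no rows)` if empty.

Cairo | 774 ; Reno | 613 ; Seoul | 486 ; Tokyo | 528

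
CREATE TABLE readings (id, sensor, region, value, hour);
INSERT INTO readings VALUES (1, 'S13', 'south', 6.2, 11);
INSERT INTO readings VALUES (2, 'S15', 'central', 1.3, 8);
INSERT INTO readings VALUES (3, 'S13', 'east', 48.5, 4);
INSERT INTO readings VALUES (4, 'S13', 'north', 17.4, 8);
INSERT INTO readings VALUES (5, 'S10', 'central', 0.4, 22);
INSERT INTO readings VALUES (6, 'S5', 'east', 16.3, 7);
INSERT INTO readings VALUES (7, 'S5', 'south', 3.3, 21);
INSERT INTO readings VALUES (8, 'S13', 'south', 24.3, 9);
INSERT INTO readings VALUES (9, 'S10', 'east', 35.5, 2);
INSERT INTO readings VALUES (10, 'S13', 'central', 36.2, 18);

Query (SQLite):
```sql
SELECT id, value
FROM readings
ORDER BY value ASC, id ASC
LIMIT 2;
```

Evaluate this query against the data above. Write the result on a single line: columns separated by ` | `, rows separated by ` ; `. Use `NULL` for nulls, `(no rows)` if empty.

5 | 0.4 ; 2 | 1.3

Sort by value asc, tiebreak id asc: (0.4, id=5), (1.3, id=2), (3.3, id=7), (6.2, id=1), (16.3, id=6) …. Take first 2.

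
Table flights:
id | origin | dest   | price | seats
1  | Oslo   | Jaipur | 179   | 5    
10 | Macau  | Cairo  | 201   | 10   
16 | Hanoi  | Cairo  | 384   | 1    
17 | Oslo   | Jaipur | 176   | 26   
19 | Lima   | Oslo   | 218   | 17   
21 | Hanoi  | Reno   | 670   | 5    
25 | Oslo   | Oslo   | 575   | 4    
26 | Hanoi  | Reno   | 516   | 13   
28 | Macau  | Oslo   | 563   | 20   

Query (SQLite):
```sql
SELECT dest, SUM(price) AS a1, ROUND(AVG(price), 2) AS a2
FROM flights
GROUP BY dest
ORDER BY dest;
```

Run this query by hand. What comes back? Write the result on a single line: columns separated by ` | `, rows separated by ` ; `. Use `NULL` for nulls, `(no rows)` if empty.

Cairo | 585 | 292.5 ; Jaipur | 355 | 177.5 ; Oslo | 1356 | 452 ; Reno | 1186 | 593

Group flights by dest.
Per group compute: SUM(price), ROUND(AVG(price), 2).
  Cairo: ids {10, 16} → SUM(price)=585, ROUND(AVG(price), 2)=292.5
  Jaipur: ids {1, 17} → SUM(price)=355, ROUND(AVG(price), 2)=177.5
  Oslo: ids {19, 25, 28} → SUM(price)=1356, ROUND(AVG(price), 2)=452
  Reno: ids {21, 26} → SUM(price)=1186, ROUND(AVG(price), 2)=593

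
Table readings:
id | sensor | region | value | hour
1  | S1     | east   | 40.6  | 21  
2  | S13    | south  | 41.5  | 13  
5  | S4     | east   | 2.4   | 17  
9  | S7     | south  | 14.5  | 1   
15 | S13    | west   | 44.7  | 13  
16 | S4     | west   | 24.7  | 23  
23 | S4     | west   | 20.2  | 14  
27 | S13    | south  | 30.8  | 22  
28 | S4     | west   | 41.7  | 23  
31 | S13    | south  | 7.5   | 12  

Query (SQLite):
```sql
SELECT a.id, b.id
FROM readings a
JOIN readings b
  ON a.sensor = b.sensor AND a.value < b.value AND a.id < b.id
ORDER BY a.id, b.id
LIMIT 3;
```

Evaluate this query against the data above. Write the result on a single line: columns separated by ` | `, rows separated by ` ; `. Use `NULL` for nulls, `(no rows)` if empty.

Pairs (a,b) with same sensor, a.value < b.value, a.id < b.id.
sensor groups: S1:{1} S13:{2,15,27,31} S4:{5,16,23,28} S7:{9}
Ordered by (a.id, b.id); first 3.

2 | 15 ; 5 | 16 ; 5 | 23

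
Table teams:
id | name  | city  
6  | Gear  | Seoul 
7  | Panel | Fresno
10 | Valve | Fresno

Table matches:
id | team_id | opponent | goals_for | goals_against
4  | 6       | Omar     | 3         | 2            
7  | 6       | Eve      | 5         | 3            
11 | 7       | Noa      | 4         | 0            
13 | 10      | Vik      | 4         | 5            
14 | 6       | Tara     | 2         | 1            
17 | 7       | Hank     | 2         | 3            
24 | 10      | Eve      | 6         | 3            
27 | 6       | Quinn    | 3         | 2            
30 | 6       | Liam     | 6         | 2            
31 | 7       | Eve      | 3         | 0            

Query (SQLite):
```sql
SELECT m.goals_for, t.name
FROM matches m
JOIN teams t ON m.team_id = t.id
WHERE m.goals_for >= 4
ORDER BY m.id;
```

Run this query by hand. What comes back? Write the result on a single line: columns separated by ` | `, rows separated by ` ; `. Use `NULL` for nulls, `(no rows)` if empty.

5 | Gear ; 4 | Panel ; 4 | Valve ; 6 | Valve ; 6 | Gear

Each matches row matches the teams row where team_id = teams.id.
Then keep rows with m.goals_for >= 4.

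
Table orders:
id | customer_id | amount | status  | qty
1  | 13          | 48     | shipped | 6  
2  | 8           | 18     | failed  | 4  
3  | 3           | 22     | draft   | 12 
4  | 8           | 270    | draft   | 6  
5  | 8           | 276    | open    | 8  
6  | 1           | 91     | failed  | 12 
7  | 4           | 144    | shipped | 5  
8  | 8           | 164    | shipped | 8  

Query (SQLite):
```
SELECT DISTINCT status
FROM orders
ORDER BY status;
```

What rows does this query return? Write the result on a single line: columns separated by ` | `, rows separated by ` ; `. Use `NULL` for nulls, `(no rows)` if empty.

draft ; failed ; open ; shipped

Collect distinct status values from orders.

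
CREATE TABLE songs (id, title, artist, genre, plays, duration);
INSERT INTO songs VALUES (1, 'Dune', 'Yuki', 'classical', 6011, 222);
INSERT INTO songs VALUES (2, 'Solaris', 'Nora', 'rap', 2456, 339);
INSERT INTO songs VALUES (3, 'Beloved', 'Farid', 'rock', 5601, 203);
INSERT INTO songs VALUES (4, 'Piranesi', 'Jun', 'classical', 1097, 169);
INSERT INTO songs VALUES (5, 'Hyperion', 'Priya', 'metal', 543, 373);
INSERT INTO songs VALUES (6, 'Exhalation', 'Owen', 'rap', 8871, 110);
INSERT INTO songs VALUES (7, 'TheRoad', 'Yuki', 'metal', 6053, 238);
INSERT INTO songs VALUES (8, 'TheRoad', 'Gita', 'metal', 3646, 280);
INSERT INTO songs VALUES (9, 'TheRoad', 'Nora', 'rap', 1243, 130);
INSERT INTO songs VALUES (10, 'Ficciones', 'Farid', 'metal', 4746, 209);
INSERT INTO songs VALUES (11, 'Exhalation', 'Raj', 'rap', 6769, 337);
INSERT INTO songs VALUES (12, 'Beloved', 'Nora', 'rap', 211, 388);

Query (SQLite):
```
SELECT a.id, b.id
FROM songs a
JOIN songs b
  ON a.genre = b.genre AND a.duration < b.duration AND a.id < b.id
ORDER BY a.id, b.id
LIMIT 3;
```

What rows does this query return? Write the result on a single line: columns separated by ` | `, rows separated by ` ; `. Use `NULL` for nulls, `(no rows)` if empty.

2 | 12 ; 6 | 9 ; 6 | 11

Pairs (a,b) with same genre, a.duration < b.duration, a.id < b.id.
genre groups: classical:{1,4} metal:{5,7,8,10} rap:{2,6,9,11,12} rock:{3}
Ordered by (a.id, b.id); first 3.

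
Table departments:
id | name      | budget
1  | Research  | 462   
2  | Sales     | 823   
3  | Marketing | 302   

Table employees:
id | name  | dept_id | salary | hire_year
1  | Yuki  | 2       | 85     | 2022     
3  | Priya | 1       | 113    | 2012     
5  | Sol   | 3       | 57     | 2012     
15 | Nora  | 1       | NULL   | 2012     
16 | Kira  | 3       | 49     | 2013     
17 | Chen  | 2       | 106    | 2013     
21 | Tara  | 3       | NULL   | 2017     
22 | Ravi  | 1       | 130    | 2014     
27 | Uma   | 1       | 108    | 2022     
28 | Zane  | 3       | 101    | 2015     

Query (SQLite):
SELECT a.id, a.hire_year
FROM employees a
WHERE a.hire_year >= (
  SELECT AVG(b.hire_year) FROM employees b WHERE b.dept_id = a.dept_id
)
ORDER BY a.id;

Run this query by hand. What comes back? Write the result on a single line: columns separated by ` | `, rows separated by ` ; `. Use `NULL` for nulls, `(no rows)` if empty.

1 | 2022 ; 21 | 2017 ; 27 | 2022 ; 28 | 2015

For each employees row a, compute AVG(hire_year) over rows sharing a.dept_id.
Keep row a if a.hire_year >= that per-group AVG.
  dept_id=1: AVG(hire_year) = 2015.0
  dept_id=2: AVG(hire_year) = 2017.5
  dept_id=3: AVG(hire_year) = 2014.25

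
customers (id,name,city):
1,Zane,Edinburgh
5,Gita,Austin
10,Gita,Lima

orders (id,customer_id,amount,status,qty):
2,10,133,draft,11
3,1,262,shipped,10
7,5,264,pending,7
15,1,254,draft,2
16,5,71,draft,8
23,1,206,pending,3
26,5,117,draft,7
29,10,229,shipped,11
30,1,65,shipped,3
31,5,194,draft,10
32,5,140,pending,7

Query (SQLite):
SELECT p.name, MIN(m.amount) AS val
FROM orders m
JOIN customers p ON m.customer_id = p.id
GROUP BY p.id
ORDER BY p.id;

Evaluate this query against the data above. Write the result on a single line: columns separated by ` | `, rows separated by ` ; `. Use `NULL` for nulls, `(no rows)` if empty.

Join each orders row to its customers via customer_id.
Group joined rows by customers.id; compute MIN(m.amount) per group.
  1: ids {3, 15, 23, 30} → MIN(m.amount)=65
  5: ids {7, 16, 26, 31, 32} → MIN(m.amount)=71
  10: ids {2, 29} → MIN(m.amount)=133

Zane | 65 ; Gita | 71 ; Gita | 133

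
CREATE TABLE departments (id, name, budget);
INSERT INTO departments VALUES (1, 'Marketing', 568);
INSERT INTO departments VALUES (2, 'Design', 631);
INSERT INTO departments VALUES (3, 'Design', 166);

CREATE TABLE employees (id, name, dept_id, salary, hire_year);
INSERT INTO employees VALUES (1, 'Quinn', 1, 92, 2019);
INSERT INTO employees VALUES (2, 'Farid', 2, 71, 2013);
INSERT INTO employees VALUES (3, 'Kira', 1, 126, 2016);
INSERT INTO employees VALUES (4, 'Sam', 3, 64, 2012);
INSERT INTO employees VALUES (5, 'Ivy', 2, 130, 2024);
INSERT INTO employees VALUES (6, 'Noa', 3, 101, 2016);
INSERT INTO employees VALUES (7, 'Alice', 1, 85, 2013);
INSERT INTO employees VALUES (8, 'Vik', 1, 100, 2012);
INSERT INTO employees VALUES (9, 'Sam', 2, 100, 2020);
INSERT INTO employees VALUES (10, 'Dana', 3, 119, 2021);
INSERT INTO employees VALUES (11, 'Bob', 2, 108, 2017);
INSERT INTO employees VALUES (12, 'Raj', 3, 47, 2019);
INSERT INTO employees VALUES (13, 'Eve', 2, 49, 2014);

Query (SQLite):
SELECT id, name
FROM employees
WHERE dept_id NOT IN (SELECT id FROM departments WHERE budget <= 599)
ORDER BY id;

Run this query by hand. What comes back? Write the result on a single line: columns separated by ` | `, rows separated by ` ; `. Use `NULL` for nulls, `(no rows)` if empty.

2 | Farid ; 5 | Ivy ; 9 | Sam ; 11 | Bob ; 13 | Eve

Inner query: departments.id where budget <= 599.
Outer: keep employees rows whose dept_id is not in that set.
Inner query → {1, 3}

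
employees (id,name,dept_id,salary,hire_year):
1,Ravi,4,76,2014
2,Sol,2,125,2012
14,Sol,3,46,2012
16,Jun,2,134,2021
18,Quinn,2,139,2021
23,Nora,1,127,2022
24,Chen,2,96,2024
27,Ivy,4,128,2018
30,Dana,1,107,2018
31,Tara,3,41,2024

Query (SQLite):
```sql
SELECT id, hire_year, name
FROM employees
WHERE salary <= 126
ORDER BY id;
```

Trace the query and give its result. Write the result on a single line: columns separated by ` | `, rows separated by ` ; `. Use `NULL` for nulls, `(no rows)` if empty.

1 | 2014 | Ravi ; 2 | 2012 | Sol ; 14 | 2012 | Sol ; 24 | 2024 | Chen ; 30 | 2018 | Dana ; 31 | 2024 | Tara

salary <= 126: ids {1, 2, 14, 24, 30, 31}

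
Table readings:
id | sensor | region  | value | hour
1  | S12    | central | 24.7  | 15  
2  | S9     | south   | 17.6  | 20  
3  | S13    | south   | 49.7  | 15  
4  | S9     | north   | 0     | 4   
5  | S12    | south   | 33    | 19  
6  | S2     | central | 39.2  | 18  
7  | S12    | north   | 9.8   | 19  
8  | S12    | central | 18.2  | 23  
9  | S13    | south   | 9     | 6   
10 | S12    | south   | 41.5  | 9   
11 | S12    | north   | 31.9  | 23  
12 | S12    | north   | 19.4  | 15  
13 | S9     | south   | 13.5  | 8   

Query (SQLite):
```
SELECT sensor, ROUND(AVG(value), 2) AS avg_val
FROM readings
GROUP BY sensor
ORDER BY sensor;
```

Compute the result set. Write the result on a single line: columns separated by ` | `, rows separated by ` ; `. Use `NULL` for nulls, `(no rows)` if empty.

S12 | 25.5 ; S13 | 29.35 ; S2 | 39.2 ; S9 | 10.37

Partition readings by sensor; compute ROUND(AVG(value), 2) within each group.
  S12: ids {1, 5, 7, 8, 10, 11, 12} → ROUND(AVG(value), 2)=25.5
  S13: ids {3, 9} → ROUND(AVG(value), 2)=29.35
  S2: ids {6} → ROUND(AVG(value), 2)=39.2
  S9: ids {2, 4, 13} → ROUND(AVG(value), 2)=10.37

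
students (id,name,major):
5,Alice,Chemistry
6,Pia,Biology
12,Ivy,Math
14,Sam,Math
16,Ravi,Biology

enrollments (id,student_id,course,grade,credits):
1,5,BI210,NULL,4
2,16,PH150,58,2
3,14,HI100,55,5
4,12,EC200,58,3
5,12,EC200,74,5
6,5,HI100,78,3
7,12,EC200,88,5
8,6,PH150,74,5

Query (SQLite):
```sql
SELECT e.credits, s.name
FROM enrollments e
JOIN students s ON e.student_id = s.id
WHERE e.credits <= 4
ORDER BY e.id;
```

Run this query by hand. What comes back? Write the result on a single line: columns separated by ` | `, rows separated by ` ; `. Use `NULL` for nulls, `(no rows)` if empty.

Each enrollments row matches the students row where student_id = students.id.
Then keep rows with e.credits <= 4.

4 | Alice ; 2 | Ravi ; 3 | Ivy ; 3 | Alice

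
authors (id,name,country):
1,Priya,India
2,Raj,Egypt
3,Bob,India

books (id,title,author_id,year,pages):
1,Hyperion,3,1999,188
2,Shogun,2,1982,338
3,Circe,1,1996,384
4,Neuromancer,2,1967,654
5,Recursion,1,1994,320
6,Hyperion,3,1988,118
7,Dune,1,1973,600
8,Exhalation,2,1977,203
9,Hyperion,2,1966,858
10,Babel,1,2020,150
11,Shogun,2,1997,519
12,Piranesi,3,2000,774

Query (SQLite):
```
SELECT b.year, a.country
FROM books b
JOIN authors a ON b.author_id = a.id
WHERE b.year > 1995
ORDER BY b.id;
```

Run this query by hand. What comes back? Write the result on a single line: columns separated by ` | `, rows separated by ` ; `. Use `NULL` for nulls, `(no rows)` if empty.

1999 | India ; 1996 | India ; 2020 | India ; 1997 | Egypt ; 2000 | India

Each books row matches the authors row where author_id = authors.id.
Then keep rows with b.year > 1995.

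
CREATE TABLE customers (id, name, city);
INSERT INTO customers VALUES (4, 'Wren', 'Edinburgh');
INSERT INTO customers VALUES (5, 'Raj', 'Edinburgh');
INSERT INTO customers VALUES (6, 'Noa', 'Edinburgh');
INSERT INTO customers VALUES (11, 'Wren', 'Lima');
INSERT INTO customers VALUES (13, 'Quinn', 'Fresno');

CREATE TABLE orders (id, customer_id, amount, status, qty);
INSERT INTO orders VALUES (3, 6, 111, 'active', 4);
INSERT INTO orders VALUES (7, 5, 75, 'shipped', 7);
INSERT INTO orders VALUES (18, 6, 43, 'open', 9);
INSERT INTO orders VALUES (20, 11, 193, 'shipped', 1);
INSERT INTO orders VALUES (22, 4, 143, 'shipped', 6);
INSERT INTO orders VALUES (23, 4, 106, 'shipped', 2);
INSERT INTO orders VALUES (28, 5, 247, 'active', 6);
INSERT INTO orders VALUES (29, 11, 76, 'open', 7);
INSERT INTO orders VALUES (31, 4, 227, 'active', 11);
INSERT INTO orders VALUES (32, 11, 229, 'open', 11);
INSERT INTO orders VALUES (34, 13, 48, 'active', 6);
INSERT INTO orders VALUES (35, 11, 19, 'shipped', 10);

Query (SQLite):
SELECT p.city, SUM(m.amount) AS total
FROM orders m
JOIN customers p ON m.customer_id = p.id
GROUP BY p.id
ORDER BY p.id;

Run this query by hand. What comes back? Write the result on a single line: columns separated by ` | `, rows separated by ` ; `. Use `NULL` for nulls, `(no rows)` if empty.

Edinburgh | 476 ; Edinburgh | 322 ; Edinburgh | 154 ; Lima | 517 ; Fresno | 48

Join each orders row to its customers via customer_id.
Group joined rows by customers.id; compute SUM(m.amount) per group.
  4: ids {22, 23, 31} → SUM(m.amount)=476
  5: ids {7, 28} → SUM(m.amount)=322
  6: ids {3, 18} → SUM(m.amount)=154
  11: ids {20, 29, 32, 35} → SUM(m.amount)=517
  13: ids {34} → SUM(m.amount)=48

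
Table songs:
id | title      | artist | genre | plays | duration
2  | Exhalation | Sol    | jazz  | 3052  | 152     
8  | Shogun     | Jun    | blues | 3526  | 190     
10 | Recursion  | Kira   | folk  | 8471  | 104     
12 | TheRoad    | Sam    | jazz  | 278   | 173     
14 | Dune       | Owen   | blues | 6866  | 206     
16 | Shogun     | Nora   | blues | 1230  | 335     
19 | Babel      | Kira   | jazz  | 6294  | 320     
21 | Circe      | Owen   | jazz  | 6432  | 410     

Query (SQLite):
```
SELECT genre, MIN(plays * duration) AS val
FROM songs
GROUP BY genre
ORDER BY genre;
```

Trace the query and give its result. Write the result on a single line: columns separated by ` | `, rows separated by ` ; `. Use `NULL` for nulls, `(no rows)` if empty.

blues | 412050 ; folk | 880984 ; jazz | 48094

For each row compute plays * duration.
Group by genre; take MIN of the expression per group.
  blues: ids {8, 14, 16} → MIN(plays * duration)=412050
  folk: ids {10} → MIN(plays * duration)=880984
  jazz: ids {2, 12, 19, 21} → MIN(plays * duration)=48094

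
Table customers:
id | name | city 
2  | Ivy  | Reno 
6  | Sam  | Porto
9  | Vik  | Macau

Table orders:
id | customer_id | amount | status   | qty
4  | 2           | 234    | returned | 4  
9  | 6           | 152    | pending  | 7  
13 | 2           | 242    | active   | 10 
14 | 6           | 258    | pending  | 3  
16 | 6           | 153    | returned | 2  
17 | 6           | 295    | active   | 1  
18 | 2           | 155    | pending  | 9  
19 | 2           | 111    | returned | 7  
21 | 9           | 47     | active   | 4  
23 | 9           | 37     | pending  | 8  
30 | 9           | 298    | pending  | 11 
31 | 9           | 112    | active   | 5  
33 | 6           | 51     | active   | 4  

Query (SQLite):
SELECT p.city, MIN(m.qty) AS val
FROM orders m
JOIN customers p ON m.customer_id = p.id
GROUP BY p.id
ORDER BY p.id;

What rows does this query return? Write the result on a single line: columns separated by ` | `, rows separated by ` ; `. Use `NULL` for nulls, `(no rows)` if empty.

Reno | 4 ; Porto | 1 ; Macau | 4

Join each orders row to its customers via customer_id.
Group joined rows by customers.id; compute MIN(m.qty) per group.
  2: ids {4, 13, 18, 19} → MIN(m.qty)=4
  6: ids {9, 14, 16, 17, 33} → MIN(m.qty)=1
  9: ids {21, 23, 30, 31} → MIN(m.qty)=4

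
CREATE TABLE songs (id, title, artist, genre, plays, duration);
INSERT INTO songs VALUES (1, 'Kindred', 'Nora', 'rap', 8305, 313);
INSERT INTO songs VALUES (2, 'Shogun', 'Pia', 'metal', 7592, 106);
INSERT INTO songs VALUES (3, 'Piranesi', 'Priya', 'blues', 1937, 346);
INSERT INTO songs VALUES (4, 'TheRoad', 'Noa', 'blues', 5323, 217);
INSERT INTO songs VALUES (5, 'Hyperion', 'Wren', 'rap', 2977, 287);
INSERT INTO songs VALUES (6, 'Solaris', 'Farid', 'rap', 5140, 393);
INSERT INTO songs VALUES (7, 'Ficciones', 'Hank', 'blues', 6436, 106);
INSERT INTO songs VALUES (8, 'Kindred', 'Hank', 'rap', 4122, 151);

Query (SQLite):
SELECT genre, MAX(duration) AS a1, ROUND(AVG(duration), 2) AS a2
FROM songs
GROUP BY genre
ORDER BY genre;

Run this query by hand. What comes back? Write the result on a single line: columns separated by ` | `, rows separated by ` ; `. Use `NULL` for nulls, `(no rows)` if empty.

blues | 346 | 223 ; metal | 106 | 106 ; rap | 393 | 286

Group songs by genre.
Per group compute: MAX(duration), ROUND(AVG(duration), 2).
  blues: ids {3, 4, 7} → MAX(duration)=346, ROUND(AVG(duration), 2)=223
  metal: ids {2} → MAX(duration)=106, ROUND(AVG(duration), 2)=106
  rap: ids {1, 5, 6, 8} → MAX(duration)=393, ROUND(AVG(duration), 2)=286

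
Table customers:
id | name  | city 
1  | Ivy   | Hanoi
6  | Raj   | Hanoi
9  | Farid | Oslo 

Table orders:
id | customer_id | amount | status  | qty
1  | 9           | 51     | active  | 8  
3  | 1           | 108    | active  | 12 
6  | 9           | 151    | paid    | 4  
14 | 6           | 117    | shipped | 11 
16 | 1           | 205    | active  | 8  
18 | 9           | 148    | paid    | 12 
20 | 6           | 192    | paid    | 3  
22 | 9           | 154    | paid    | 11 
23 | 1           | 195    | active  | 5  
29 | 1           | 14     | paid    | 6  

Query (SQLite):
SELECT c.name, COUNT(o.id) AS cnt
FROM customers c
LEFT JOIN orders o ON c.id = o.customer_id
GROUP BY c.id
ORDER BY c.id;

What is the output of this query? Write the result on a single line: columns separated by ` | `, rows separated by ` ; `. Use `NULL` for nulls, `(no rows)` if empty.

LEFT JOIN keeps every customers row; unmatched ones get NULL for orders columns.
Group by customers.id and compute COUNT(o.id). COUNT(col) of an all-NULL group is 0.
  1: ids {3, 16, 23, 29} → COUNT(o.id)=4
  6: ids {14, 20} → COUNT(o.id)=2
  9: ids {1, 6, 18, 22} → COUNT(o.id)=4

Ivy | 4 ; Raj | 2 ; Farid | 4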